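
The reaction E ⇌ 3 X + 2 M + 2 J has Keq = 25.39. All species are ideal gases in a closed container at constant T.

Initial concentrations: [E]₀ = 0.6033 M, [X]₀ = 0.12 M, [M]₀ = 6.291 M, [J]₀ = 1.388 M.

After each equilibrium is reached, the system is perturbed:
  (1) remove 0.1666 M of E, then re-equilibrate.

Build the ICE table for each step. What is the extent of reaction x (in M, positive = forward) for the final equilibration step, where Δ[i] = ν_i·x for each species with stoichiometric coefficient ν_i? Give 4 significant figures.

Q₀ = 0.2184 vs Keq = 25.39 ⇒ Q<K, forward
Step 1:
                    E           X           M           J
  Initial      0.6033        0.12       6.291       1.388
  Change      -0.1192      0.3577      0.2384      0.2384
  Equil        0.4841      0.4777       6.529       1.626
  solve Keq expr → x = 0.1192; check Q = 25.39
Then remove 0.1666 M of E.
Step 2:
                    E           X           M           J
  Initial      0.3175      0.4777       6.529       1.626
  Change       0.0162     -0.0486     -0.0324     -0.0324
  Equil        0.3337      0.4291       6.497       1.594
  solve Keq expr → x = -0.0162; check Q = 25.39

x = -0.0162 M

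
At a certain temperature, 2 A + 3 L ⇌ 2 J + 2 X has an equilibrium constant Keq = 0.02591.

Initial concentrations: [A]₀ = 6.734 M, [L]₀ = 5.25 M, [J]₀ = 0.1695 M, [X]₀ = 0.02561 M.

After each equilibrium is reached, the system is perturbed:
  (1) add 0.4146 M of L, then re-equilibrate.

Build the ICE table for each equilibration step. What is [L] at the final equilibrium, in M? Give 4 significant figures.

[L]_eq = 2.875 M

Q₀ = 2.8717e-09 vs Keq = 0.02591 ⇒ Q<K, forward
Step 1:
                   A          L          J          X
  init         6.734       5.25     0.1695    0.02561
  Δ           -1.751     -2.626      1.751      1.751
  eq           4.983      2.624       1.92      1.776
  solve Keq expr → x = 0.8753; check Q = 0.02591
Then add 0.4146 M of L.
Step 2:
                   A          L          J          X
  init         4.983      3.039       1.92      1.776
  Δ          -0.1091    -0.1636     0.1091     0.1091
  eq           4.874      2.875      2.029      1.885
  solve Keq expr → x = 0.05454; check Q = 0.02591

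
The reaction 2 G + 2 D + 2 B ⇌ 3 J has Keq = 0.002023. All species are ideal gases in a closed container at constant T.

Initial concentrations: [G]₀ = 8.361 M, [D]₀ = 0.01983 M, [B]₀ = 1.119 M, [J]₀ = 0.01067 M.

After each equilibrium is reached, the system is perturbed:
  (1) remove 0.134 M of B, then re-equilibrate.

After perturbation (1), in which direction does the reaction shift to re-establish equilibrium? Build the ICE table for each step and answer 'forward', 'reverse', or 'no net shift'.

Direction: reverse

Q₀ = 3.5292e-05 vs Keq = 0.002023 ⇒ Q<K, forward
Step 1:
                  G         D         B         J
  init        8.361   0.01983     1.119   0.01067
  Δ       -0.009977 -0.009977 -0.009977   0.01497
  eq          8.351  0.009853     1.109   0.02564
  solve Keq expr → x = 0.004988; check Q = 0.002023
Then remove 0.134 M of B.
Step 2:
                  G         D         B         J
  init        8.351  0.009853     0.975   0.02564
  Δ       6.8190e-04 6.8190e-04 6.8190e-04 -0.001023
  eq          8.352   0.01054    0.9757   0.02461
  solve Keq expr → x = -3.4095e-04; check Q = 0.002023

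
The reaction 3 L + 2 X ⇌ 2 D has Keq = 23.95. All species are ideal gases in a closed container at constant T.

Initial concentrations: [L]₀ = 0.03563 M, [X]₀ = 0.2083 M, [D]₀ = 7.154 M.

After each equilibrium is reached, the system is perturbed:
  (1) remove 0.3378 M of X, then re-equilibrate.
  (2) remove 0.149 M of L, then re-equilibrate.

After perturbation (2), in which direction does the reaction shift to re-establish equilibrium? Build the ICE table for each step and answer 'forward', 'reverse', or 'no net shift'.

Direction: reverse

Q₀ = 2.6078e+07 vs Keq = 23.95 ⇒ Q>K, reverse
Step 1:
                  L         X         D
  init      0.03563    0.2083     7.154
  Δ           1.168    0.7785   -0.7785
  eq          1.203    0.9868     6.375
  solve Keq expr → x = -0.3893; check Q = 23.95
Then remove 0.3378 M of X.
Step 2:
                  L         X         D
  init        1.203     0.649     6.375
  Δ          0.1904    0.1269   -0.1269
  eq          1.394    0.7759     6.249
  solve Keq expr → x = -0.06346; check Q = 23.95
Then remove 0.149 M of L.
Step 3:
                  L         X         D
  init        1.245    0.7759     6.249
  Δ         0.08054    0.0537   -0.0537
  eq          1.325    0.8296     6.195
  solve Keq expr → x = -0.02685; check Q = 23.95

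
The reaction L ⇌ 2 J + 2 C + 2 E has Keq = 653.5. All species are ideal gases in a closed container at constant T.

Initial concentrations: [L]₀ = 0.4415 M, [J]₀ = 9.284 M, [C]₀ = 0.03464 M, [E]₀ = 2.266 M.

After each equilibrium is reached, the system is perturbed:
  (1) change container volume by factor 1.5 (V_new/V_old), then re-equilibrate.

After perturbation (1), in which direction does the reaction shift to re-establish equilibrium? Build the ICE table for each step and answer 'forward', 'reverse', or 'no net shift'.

Q₀ = 1.203 vs Keq = 653.5 ⇒ Q<K, forward
Step 1:
                  L         J         C         E
  Initial    0.4415     9.284   0.03464     2.266
  Change     -0.215      0.43      0.43      0.43
  Equil      0.2265     9.714    0.4646     2.696
  solve Keq expr → x = 0.215; check Q = 653.5
Then change container volume by factor 1.5 (V_new/V_old).
Step 2:
                  L         J         C         E
  Initial     0.151     6.476    0.3097     1.797
  Change   -0.08848     0.177     0.177     0.177
  Equil     0.06253     6.653    0.4867     1.974
  solve Keq expr → x = 0.08848; check Q = 653.5

Direction: forward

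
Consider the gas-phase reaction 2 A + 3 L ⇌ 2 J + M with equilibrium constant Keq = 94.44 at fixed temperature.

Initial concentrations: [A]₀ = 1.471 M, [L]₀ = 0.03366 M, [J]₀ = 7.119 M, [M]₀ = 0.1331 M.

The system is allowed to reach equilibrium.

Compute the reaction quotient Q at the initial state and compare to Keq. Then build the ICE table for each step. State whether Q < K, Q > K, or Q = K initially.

Q₀ = 8.1743e+04; Q > K (proceeds reverse)

Q₀ = 8.1743e+04 vs Keq = 94.44 ⇒ Q>K, reverse
Step 1:
                    A           L           J           M
  Initial       1.471     0.03366       7.119      0.1331
  Change       0.1349      0.2024     -0.1349    -0.06745
  Equil         1.606       0.236       6.984     0.06565
  solve Keq expr → x = -0.06745; check Q = 94.44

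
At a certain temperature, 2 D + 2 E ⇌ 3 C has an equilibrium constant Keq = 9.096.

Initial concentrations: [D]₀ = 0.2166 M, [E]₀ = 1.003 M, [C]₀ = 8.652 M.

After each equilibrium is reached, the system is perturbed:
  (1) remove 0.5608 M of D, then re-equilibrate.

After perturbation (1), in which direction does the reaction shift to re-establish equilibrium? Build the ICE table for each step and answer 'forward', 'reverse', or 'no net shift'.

Q₀ = 1.3722e+04 vs Keq = 9.096 ⇒ Q>K, reverse
Step 1:
                    D           E           C
  init         0.2166       1.003       8.652
  Δ             1.672       1.672      -2.507
  eq            1.888       2.675       6.145
  solve Keq expr → x = -0.8358; check Q = 9.096
Then remove 0.5608 M of D.
Step 2:
                    D           E           C
  init          1.327       2.675       6.145
  Δ            0.2471      0.2471     -0.3706
  eq            1.575       2.922       5.774
  solve Keq expr → x = -0.1235; check Q = 9.096

Direction: reverse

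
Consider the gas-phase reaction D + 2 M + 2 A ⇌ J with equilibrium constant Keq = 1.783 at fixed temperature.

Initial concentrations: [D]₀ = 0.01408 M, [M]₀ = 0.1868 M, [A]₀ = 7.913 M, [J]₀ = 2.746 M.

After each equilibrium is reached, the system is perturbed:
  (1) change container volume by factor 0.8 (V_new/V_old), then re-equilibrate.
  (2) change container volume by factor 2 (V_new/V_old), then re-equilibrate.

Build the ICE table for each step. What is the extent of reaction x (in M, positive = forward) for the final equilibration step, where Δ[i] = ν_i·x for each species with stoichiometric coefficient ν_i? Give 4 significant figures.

x = -0.1135 M

Q₀ = 89.26 vs Keq = 1.783 ⇒ Q>K, reverse
Step 1:
                  D         M         A         J
  Initial   0.01408    0.1868     7.913     2.746
  Change     0.1146    0.2292    0.2292   -0.1146
  Equil      0.1287     0.416     8.142     2.631
  solve Keq expr → x = -0.1146; check Q = 1.783
Then change container volume by factor 0.8 (V_new/V_old).
Step 2:
                  D         M         A         J
  Initial    0.1608      0.52     10.18     3.289
  Change   -0.05299    -0.106    -0.106   0.05299
  Equil      0.1078     0.414     10.07     3.342
  solve Keq expr → x = 0.05299; check Q = 1.783
Then change container volume by factor 2 (V_new/V_old).
Step 3:
                  D         M         A         J
  Initial   0.05392     0.207     5.036     1.671
  Change     0.1135     0.227     0.227   -0.1135
  Equil      0.1674     0.434     5.263     1.558
  solve Keq expr → x = -0.1135; check Q = 1.783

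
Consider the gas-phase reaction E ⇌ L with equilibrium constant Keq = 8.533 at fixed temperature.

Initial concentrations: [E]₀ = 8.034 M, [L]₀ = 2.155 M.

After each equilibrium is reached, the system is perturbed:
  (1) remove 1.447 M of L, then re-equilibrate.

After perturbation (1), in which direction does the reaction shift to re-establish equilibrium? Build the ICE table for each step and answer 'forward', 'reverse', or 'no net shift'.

Q₀ = 0.2682 vs Keq = 8.533 ⇒ Q<K, forward
Step 1:
                  E         L
  Initial     8.034     2.155
  Change     -6.965     6.965
  Equil       1.069      9.12
  solve Keq expr → x = 6.965; check Q = 8.533
Then remove 1.447 M of L.
Step 2:
                  E         L
  Initial     1.069     7.673
  Change    -0.1518    0.1518
  Equil       0.917     7.825
  solve Keq expr → x = 0.1518; check Q = 8.533

Direction: forward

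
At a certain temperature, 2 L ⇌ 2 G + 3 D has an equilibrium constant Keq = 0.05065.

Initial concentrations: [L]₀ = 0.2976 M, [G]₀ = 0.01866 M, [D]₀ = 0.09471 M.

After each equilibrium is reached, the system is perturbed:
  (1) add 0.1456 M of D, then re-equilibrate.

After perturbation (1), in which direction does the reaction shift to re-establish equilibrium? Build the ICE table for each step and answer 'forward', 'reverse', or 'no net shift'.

Direction: reverse

Q₀ = 3.3400e-06 vs Keq = 0.05065 ⇒ Q<K, forward
Step 1:
                  L         G         D
  I          0.2976   0.01866   0.09471
  C         -0.1544    0.1544    0.2315
  E          0.1432     0.173    0.3262
  solve Keq expr → x = 0.07718; check Q = 0.05065
Then add 0.1456 M of D.
Step 2:
                  L         G         D
  I          0.1432     0.173    0.4718
  C         0.03125  -0.03125  -0.04688
  E          0.1745    0.1418     0.425
  solve Keq expr → x = -0.01563; check Q = 0.05065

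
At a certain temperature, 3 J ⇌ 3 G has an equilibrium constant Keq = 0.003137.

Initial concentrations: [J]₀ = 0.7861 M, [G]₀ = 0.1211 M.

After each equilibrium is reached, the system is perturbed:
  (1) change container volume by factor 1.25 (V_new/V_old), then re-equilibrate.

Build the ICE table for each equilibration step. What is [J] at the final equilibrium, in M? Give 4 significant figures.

[J]_eq = 0.6331 M

Q₀ = 0.003656 vs Keq = 0.003137 ⇒ Q>K, reverse
Step 1:
                    J           G
  init         0.7861      0.1211
  Δ          0.005255   -0.005255
  eq           0.7914      0.1158
  solve Keq expr → x = -0.001752; check Q = 0.003137
Then change container volume by factor 1.25 (V_new/V_old).
Step 2:
                    J           G
  init         0.6331     0.09268
  Δ                 0           0
  eq           0.6331     0.09268
  solve Keq expr → x = 0; check Q = 0.003137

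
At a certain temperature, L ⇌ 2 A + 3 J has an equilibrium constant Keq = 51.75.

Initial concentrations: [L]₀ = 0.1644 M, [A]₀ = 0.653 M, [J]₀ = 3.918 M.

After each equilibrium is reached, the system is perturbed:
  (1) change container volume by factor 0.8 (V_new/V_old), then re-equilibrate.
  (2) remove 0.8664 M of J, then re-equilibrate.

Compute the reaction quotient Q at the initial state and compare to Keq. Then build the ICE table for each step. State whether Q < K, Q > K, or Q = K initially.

Q₀ = 156; Q > K (proceeds reverse)

Q₀ = 156 vs Keq = 51.75 ⇒ Q>K, reverse
Step 1:
                   L          A          J
  Initial     0.1644      0.653      3.918
  Change     0.07693    -0.1539    -0.2308
  Equil       0.2413     0.4991      3.687
  solve Keq expr → x = -0.07693; check Q = 51.75
Then change container volume by factor 0.8 (V_new/V_old).
Step 2:
                   L          A          J
  Initial     0.3017     0.6239      4.609
  Change     0.07274    -0.1455    -0.2182
  Equil       0.3744     0.4784      4.391
  solve Keq expr → x = -0.07274; check Q = 51.75
Then remove 0.8664 M of J.
Step 3:
                   L          A          J
  Initial     0.3744     0.4784      3.524
  Change    -0.05092     0.1018     0.1528
  Equil       0.3235     0.5803      3.677
  solve Keq expr → x = 0.05092; check Q = 51.75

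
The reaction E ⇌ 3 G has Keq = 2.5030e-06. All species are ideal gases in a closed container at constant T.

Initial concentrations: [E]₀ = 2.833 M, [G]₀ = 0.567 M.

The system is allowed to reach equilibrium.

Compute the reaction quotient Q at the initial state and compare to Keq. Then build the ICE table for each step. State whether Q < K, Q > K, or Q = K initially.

Q₀ = 0.06434; Q > K (proceeds reverse)

Q₀ = 0.06434 vs Keq = 2.5030e-06 ⇒ Q>K, reverse
Step 1:
                  E         G
  init        2.833     0.567
  Δ          0.1825   -0.5474
  eq          3.015   0.01962
  solve Keq expr → x = -0.1825; check Q = 2.5030e-06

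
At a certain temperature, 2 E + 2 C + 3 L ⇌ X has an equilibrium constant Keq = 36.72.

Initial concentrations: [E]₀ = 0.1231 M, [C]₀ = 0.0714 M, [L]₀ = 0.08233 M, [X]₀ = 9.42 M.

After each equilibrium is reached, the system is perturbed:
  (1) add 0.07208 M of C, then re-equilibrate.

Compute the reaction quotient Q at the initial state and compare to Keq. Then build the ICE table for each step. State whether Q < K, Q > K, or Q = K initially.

Q₀ = 2.1851e+08; Q > K (proceeds reverse)

Q₀ = 2.1851e+08 vs Keq = 36.72 ⇒ Q>K, reverse
Step 1:
                  E         C         L         X
  init       0.1231    0.0714   0.08233      9.42
  Δ          0.6103    0.6103    0.9154   -0.3051
  eq         0.7334    0.6817    0.9977     9.115
  solve Keq expr → x = -0.3051; check Q = 36.72
Then add 0.07208 M of C.
Step 2:
                  E         C         L         X
  init       0.7334    0.7538    0.9977     9.115
  Δ        -0.01993  -0.01993  -0.02989  0.009964
  eq         0.7134    0.7338    0.9678     9.125
  solve Keq expr → x = 0.009964; check Q = 36.72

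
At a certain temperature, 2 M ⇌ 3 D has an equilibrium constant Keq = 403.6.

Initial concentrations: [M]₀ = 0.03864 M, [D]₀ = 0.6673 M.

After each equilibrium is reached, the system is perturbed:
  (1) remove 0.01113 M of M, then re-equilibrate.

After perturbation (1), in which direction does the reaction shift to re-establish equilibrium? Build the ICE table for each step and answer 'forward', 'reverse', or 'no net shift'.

Q₀ = 199 vs Keq = 403.6 ⇒ Q<K, forward
Step 1:
                  M         D
  I         0.03864    0.6673
  C        -0.01054   0.01581
  E          0.0281    0.6831
  solve Keq expr → x = 0.005268; check Q = 403.6
Then remove 0.01113 M of M.
Step 2:
                  M         D
  I         0.01697    0.6831
  C         0.01019  -0.01529
  E         0.02717    0.6678
  solve Keq expr → x = -0.005096; check Q = 403.6

Direction: reverse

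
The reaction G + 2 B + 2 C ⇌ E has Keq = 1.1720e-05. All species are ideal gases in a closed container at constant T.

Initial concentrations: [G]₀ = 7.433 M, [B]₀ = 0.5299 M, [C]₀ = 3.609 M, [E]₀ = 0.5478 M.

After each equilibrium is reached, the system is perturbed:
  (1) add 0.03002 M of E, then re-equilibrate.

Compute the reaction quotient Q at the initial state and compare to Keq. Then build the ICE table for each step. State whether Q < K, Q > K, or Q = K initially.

Q₀ = 0.02015; Q > K (proceeds reverse)

Q₀ = 0.02015 vs Keq = 1.1720e-05 ⇒ Q>K, reverse
Step 1:
                  G         B         C         E
  I           7.433    0.5299     3.609    0.5478
  C          0.5424     1.085     1.085   -0.5424
  E           7.975     1.615     4.694   0.00537
  solve Keq expr → x = -0.5424; check Q = 1.1720e-05
Then add 0.03002 M of E.
Step 2:
                  G         B         C         E
  I           7.975     1.615     4.694   0.03539
  C         0.02945   0.05891   0.05891  -0.02945
  E           8.005     1.674     4.753  0.005936
  solve Keq expr → x = -0.02945; check Q = 1.1720e-05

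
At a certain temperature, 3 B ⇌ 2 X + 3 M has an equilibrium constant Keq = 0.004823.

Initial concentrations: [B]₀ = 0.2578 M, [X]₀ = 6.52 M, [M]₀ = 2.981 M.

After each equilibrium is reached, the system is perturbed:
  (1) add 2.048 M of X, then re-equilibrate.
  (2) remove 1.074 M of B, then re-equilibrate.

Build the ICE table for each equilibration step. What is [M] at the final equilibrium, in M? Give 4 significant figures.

Q₀ = 6.5725e+04 vs Keq = 0.004823 ⇒ Q>K, reverse
Step 1:
                  B         X         M
  Initial    0.2578      6.52     2.981
  Change      2.796    -1.864    -2.796
  Equil       3.054     4.656     0.185
  solve Keq expr → x = -0.932; check Q = 0.004823
Then add 2.048 M of X.
Step 2:
                  B         X         M
  Initial     3.054     6.704     0.185
  Change    0.03776  -0.02517  -0.03776
  Equil       3.092     6.679    0.1473
  solve Keq expr → x = -0.01259; check Q = 0.004823
Then remove 1.074 M of B.
Step 3:
                  B         X         M
  Initial     2.018     6.679    0.1473
  Change    0.04853  -0.03236  -0.04853
  Equil       2.066     6.646   0.09875
  solve Keq expr → x = -0.01618; check Q = 0.004823

[M]_eq = 0.09875 M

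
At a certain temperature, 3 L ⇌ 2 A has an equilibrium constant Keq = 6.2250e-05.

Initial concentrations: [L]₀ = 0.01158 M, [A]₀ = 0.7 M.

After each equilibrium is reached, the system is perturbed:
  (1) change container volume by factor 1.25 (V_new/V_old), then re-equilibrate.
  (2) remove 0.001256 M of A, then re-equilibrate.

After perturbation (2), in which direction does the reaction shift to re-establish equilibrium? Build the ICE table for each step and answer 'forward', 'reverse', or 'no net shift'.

Direction: forward

Q₀ = 3.1555e+05 vs Keq = 6.2250e-05 ⇒ Q>K, reverse
Step 1:
                    L           A
  Initial     0.01158         0.7
  Change        1.037     -0.6915
  Equil         1.049    0.008475
  solve Keq expr → x = -0.3458; check Q = 6.2250e-05
Then change container volume by factor 1.25 (V_new/V_old).
Step 2:
                    L           A
  Initial      0.8391     0.00678
  Change     0.001057 -7.0434e-04
  Equil        0.8402    0.006076
  solve Keq expr → x = -3.5217e-04; check Q = 6.2250e-05
Then remove 0.001256 M of A.
Step 3:
                    L           A
  Initial      0.8402     0.00482
  Change    -0.001854    0.001236
  Equil        0.8383    0.006056
  solve Keq expr → x = 6.1795e-04; check Q = 6.2250e-05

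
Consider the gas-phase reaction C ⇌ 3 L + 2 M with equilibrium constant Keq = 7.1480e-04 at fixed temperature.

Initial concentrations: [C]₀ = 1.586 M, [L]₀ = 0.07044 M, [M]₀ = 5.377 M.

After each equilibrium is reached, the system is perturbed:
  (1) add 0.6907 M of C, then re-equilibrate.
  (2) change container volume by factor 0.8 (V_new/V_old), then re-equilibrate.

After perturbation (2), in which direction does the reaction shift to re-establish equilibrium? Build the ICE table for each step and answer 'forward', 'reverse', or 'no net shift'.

Direction: reverse

Q₀ = 0.006371 vs Keq = 7.1480e-04 ⇒ Q>K, reverse
Step 1:
                  C         L         M
  Initial     1.586   0.07044     5.377
  Change    0.01209  -0.03628  -0.02419
  Equil       1.598   0.03416     5.353
  solve Keq expr → x = -0.01209; check Q = 7.1480e-04
Then add 0.6907 M of C.
Step 2:
                  C         L         M
  Initial     2.289   0.03416     5.353
  Change  -0.001441  0.004324  0.002882
  Equil       2.287   0.03849     5.356
  solve Keq expr → x = 0.001441; check Q = 7.1480e-04
Then change container volume by factor 0.8 (V_new/V_old).
Step 3:
                  C         L         M
  Initial     2.859   0.04811     6.695
  Change   0.004111  -0.01233 -0.008222
  Equil       2.863   0.03577     6.686
  solve Keq expr → x = -0.004111; check Q = 7.1480e-04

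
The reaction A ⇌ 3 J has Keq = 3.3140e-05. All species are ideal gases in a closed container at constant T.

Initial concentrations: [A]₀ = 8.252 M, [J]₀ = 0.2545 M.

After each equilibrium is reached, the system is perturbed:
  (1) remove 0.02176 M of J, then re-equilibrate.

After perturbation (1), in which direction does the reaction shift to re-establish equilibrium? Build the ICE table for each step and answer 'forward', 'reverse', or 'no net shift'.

Direction: forward

Q₀ = 0.001998 vs Keq = 3.3140e-05 ⇒ Q>K, reverse
Step 1:
                    A           J
  Initial       8.252      0.2545
  Change      0.06314     -0.1894
  Equil         8.315     0.06507
  solve Keq expr → x = -0.06314; check Q = 3.3140e-05
Then remove 0.02176 M of J.
Step 2:
                    A           J
  Initial       8.315     0.04331
  Change    -0.007247     0.02174
  Equil         8.308     0.06506
  solve Keq expr → x = 0.007247; check Q = 3.3140e-05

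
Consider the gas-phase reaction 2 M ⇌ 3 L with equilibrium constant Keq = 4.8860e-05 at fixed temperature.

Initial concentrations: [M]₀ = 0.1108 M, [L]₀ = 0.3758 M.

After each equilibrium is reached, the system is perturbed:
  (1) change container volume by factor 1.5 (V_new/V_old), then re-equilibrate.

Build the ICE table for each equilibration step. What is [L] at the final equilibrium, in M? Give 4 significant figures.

Q₀ = 4.323 vs Keq = 4.8860e-05 ⇒ Q>K, reverse
Step 1:
                   M          L
  init        0.1108     0.3758
  Δ           0.2384    -0.3577
  eq          0.3492    0.01813
  solve Keq expr → x = -0.1192; check Q = 4.8860e-05
Then change container volume by factor 1.5 (V_new/V_old).
Step 2:
                   M          L
  init        0.2328    0.01209
  Δ        -0.001136   0.001704
  eq          0.2317    0.01379
  solve Keq expr → x = 5.6803e-04; check Q = 4.8860e-05

[L]_eq = 0.01379 M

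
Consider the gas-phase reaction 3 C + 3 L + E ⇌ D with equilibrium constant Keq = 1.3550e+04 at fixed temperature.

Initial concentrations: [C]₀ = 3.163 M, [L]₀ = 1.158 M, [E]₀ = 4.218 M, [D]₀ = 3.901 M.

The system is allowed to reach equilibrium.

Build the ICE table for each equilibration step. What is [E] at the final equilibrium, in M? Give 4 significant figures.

Q₀ = 0.01882 vs Keq = 1.3550e+04 ⇒ Q<K, forward
Step 1:
                   C          L          E          D
  init         3.163      1.158      4.218      3.901
  Δ           -1.137     -1.137    -0.3788     0.3788
  eq           2.026    0.02146      3.839       4.28
  solve Keq expr → x = 0.3788; check Q = 1.3550e+04

[E]_eq = 3.839 M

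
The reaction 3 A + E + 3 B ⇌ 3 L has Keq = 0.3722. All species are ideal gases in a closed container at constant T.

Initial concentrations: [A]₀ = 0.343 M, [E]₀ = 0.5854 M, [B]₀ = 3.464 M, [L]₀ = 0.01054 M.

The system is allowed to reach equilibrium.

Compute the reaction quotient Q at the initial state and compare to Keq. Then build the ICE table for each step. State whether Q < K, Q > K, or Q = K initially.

Q₀ = 1.1925e-06; Q < K (proceeds forward)

Q₀ = 1.1925e-06 vs Keq = 0.3722 ⇒ Q<K, forward
Step 1:
                    A           E           B           L
  Initial       0.343      0.5854       3.464     0.01054
  Change      -0.2197    -0.07323     -0.2197      0.2197
  Equil        0.1233      0.5122       3.244      0.2302
  solve Keq expr → x = 0.07323; check Q = 0.3722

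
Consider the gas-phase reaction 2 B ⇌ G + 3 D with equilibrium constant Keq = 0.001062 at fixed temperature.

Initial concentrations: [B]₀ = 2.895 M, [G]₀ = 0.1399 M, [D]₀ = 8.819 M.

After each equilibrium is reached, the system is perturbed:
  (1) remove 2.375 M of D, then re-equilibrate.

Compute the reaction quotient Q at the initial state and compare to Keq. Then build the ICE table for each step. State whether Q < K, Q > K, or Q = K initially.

Q₀ = 11.45; Q > K (proceeds reverse)

Q₀ = 11.45 vs Keq = 0.001062 ⇒ Q>K, reverse
Step 1:
                    B           G           D
  init          2.895      0.1399       8.819
  Δ            0.2798     -0.1399     -0.4196
  eq            3.175  1.8064e-05       8.399
  solve Keq expr → x = -0.1399; check Q = 0.001062
Then remove 2.375 M of D.
Step 2:
                    B           G           D
  init          3.175  1.8064e-05       6.024
  Δ       -6.1778e-05  3.0889e-05  9.2667e-05
  eq            3.175  4.8953e-05       6.024
  solve Keq expr → x = 3.0889e-05; check Q = 0.001062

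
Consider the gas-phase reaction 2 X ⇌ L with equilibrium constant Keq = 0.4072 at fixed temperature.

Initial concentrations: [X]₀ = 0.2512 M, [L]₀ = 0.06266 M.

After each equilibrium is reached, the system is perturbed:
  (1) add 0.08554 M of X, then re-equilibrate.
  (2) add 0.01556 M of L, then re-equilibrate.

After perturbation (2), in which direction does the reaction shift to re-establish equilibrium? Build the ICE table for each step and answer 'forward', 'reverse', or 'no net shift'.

Q₀ = 0.993 vs Keq = 0.4072 ⇒ Q>K, reverse
Step 1:
                  X         L
  init       0.2512   0.06266
  Δ         0.05096  -0.02548
  eq         0.3022   0.03718
  solve Keq expr → x = -0.02548; check Q = 0.4072
Then add 0.08554 M of X.
Step 2:
                  X         L
  init       0.3877   0.03718
  Δ         -0.0299   0.01495
  eq         0.3578   0.05213
  solve Keq expr → x = 0.01495; check Q = 0.4072
Then add 0.01556 M of L.
Step 3:
                  X         L
  init       0.3578   0.06769
  Δ         0.01947 -0.009733
  eq         0.3773   0.05796
  solve Keq expr → x = -0.009733; check Q = 0.4072

Direction: reverse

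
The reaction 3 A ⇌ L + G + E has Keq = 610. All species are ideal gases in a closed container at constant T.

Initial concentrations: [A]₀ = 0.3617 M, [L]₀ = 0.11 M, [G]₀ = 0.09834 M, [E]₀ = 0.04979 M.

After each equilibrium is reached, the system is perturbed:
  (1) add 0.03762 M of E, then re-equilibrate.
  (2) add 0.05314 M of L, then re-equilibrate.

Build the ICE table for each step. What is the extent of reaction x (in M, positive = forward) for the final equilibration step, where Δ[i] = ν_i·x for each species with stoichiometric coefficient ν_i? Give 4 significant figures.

x = -5.8986e-04 M

Q₀ = 0.01138 vs Keq = 610 ⇒ Q<K, forward
Step 1:
                   A          L          G          E
  Initial     0.3617       0.11    0.09834    0.04979
  Change     -0.3385     0.1128     0.1128     0.1128
  Equil      0.02323     0.2228     0.2112     0.1626
  solve Keq expr → x = 0.1128; check Q = 610
Then add 0.03762 M of E.
Step 2:
                   A          L          G          E
  Initial    0.02323     0.2228     0.2112     0.2002
  Change    0.001606 -5.3527e-04 -5.3527e-04 -5.3527e-04
  Equil      0.02484     0.2223     0.2106     0.1997
  solve Keq expr → x = -5.3527e-04; check Q = 610
Then add 0.05314 M of L.
Step 3:
                   A          L          G          E
  Initial    0.02484     0.2754     0.2106     0.1997
  Change     0.00177 -5.8986e-04 -5.8986e-04 -5.8986e-04
  Equil      0.02661     0.2748       0.21     0.1991
  solve Keq expr → x = -5.8986e-04; check Q = 610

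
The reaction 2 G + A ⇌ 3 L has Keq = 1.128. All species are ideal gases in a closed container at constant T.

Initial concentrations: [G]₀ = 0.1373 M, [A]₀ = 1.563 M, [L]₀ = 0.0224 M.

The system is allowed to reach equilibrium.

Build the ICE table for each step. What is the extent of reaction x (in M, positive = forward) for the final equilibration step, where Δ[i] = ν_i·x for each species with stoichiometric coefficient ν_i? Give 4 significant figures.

Q₀ = 3.8146e-04 vs Keq = 1.128 ⇒ Q<K, forward
Step 1:
                  G         A         L
  I          0.1373     1.563    0.0224
  C        -0.08975  -0.04488    0.1346
  E         0.04755     1.518     0.157
  solve Keq expr → x = 0.04488; check Q = 1.128

x = 0.04488 M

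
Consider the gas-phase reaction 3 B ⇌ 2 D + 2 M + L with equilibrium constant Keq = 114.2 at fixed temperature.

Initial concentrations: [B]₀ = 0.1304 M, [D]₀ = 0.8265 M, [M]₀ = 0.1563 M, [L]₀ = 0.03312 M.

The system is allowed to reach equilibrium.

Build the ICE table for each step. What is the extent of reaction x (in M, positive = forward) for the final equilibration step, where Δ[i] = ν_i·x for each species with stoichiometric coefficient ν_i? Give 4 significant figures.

x = 0.03391 M

Q₀ = 0.2493 vs Keq = 114.2 ⇒ Q<K, forward
Step 1:
                  B         D         M         L
  init       0.1304    0.8265    0.1563   0.03312
  Δ         -0.1017   0.06782   0.06782   0.03391
  eq        0.02868    0.8943    0.2241   0.06703
  solve Keq expr → x = 0.03391; check Q = 114.2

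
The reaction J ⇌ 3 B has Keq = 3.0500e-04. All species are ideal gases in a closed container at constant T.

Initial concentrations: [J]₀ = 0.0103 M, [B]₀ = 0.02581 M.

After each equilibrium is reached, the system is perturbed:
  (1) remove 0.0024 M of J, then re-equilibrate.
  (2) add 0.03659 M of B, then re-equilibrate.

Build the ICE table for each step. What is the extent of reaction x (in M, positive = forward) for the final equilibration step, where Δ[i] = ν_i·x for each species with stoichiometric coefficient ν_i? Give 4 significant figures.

x = -0.01093 M

Q₀ = 0.001669 vs Keq = 3.0500e-04 ⇒ Q>K, reverse
Step 1:
                    J           B
  I            0.0103     0.02581
  C          0.003254   -0.009761
  E           0.01355     0.01605
  solve Keq expr → x = -0.003254; check Q = 3.0500e-04
Then remove 0.0024 M of J.
Step 2:
                    J           B
  I           0.01115     0.01605
  C        2.9297e-04 -8.7891e-04
  E           0.01145     0.01517
  solve Keq expr → x = -2.9297e-04; check Q = 3.0500e-04
Then add 0.03659 M of B.
Step 3:
                    J           B
  I           0.01145     0.05176
  C           0.01093    -0.03279
  E           0.02238     0.01897
  solve Keq expr → x = -0.01093; check Q = 3.0500e-04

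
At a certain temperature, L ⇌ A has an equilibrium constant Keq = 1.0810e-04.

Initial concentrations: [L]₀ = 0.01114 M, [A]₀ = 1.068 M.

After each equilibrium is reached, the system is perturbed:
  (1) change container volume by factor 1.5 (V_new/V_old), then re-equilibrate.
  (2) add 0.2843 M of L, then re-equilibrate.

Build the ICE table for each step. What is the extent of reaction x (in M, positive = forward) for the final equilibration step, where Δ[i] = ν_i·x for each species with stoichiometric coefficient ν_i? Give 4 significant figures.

Q₀ = 95.87 vs Keq = 1.0810e-04 ⇒ Q>K, reverse
Step 1:
                    L           A
  Initial     0.01114       1.068
  Change        1.068      -1.068
  Equil         1.079  1.1664e-04
  solve Keq expr → x = -1.068; check Q = 1.0810e-04
Then change container volume by factor 1.5 (V_new/V_old).
Step 2:
                    L           A
  Initial      0.7193  7.7762e-05
  Change            0           0
  Equil        0.7193  7.7762e-05
  solve Keq expr → x = 0; check Q = 1.0810e-04
Then add 0.2843 M of L.
Step 3:
                    L           A
  Initial       1.004  7.7762e-05
  Change  -3.0730e-05  3.0730e-05
  Equil         1.004  1.0849e-04
  solve Keq expr → x = 3.0730e-05; check Q = 1.0810e-04

x = 3.0730e-05 M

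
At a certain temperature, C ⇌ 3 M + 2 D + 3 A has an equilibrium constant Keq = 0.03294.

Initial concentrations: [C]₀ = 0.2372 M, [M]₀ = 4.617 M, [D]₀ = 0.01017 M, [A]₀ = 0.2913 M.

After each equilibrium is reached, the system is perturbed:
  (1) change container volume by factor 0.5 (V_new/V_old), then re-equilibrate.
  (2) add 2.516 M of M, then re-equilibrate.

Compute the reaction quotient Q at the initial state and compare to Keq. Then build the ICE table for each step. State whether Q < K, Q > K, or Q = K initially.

Q₀ = 0.001061 vs Keq = 0.03294 ⇒ Q<K, forward
Step 1:
                  C         M         D         A
  Initial    0.2372     4.617   0.01017    0.2913
  Change   -0.01626   0.04877   0.03251   0.04877
  Equil      0.2209     4.666   0.04268    0.3401
  solve Keq expr → x = 0.01626; check Q = 0.03294
Then change container volume by factor 0.5 (V_new/V_old).
Step 2:
                  C         M         D         A
  Initial    0.4419     9.332   0.08537    0.6801
  Change    0.03744   -0.1123  -0.07488   -0.1123
  Equil      0.4793     9.219   0.01049    0.5678
  solve Keq expr → x = -0.03744; check Q = 0.03294
Then add 2.516 M of M.
Step 3:
                  C         M         D         A
  Initial    0.4793     11.74   0.01049    0.5678
  Change    0.00154 -0.004619  -0.00308 -0.004619
  Equil      0.4809     11.73  0.007411    0.5632
  solve Keq expr → x = -0.00154; check Q = 0.03294

Q₀ = 0.001061; Q < K (proceeds forward)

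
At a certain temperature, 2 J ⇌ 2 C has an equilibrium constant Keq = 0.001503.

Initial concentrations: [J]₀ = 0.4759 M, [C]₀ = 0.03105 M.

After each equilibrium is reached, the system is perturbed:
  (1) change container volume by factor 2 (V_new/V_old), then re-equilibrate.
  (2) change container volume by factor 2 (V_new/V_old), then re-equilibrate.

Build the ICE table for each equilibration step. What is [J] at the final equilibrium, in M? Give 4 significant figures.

[J]_eq = 0.122 M

Q₀ = 0.004257 vs Keq = 0.001503 ⇒ Q>K, reverse
Step 1:
                   J          C
  init        0.4759    0.03105
  Δ          0.01213   -0.01213
  eq           0.488    0.01892
  solve Keq expr → x = -0.006065; check Q = 0.001503
Then change container volume by factor 2 (V_new/V_old).
Step 2:
                   J          C
  init         0.244    0.00946
  Δ                0          0
  eq           0.244    0.00946
  solve Keq expr → x = 0; check Q = 0.001503
Then change container volume by factor 2 (V_new/V_old).
Step 3:
                   J          C
  init         0.122    0.00473
  Δ                0          0
  eq           0.122    0.00473
  solve Keq expr → x = 0; check Q = 0.001503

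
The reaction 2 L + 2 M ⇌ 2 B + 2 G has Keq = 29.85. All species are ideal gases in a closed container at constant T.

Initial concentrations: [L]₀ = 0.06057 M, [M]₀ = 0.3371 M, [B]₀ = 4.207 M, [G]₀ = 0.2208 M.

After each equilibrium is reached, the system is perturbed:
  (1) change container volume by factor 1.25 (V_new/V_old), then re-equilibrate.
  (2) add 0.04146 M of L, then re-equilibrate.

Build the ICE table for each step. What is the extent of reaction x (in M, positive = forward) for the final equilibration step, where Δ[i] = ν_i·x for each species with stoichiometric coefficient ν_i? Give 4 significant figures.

Q₀ = 2070 vs Keq = 29.85 ⇒ Q>K, reverse
Step 1:
                  L         M         B         G
  Initial   0.06057    0.3371     4.207    0.2208
  Change     0.1149    0.1149   -0.1149   -0.1149
  Equil      0.1755     0.452     4.092    0.1059
  solve Keq expr → x = -0.05745; check Q = 29.85
Then change container volume by factor 1.25 (V_new/V_old).
Step 2:
                  L         M         B         G
  Initial    0.1404    0.3616     3.274   0.08472
  Change          0         0         0         0
  Equil      0.1404    0.3616     3.274   0.08472
  solve Keq expr → x = 0; check Q = 29.85
Then add 0.04146 M of L.
Step 3:
                  L         M         B         G
  Initial    0.1818    0.3616     3.274   0.08472
  Change   -0.01307  -0.01307   0.01307   0.01307
  Equil      0.1688    0.3485     3.287   0.09778
  solve Keq expr → x = 0.006533; check Q = 29.85

x = 0.006533 M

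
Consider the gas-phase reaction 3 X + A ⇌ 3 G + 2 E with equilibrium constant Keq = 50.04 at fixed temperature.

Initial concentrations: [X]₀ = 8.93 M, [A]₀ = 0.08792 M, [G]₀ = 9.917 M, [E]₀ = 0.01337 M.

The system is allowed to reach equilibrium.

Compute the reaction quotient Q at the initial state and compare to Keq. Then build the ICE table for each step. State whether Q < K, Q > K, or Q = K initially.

Q₀ = 0.002785 vs Keq = 50.04 ⇒ Q<K, forward
Step 1:
                  X         A         G         E
  init         8.93   0.08792     9.917   0.01337
  Δ         -0.2604  -0.08679    0.2604    0.1736
  eq           8.67   0.00113     10.18     0.187
  solve Keq expr → x = 0.08679; check Q = 50.04

Q₀ = 0.002785; Q < K (proceeds forward)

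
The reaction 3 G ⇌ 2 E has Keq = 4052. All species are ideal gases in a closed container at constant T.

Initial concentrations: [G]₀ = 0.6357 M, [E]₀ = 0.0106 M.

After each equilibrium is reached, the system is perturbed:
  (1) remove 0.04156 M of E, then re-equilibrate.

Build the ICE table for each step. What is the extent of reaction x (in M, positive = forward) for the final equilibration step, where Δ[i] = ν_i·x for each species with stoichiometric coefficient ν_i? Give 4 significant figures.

Q₀ = 4.3738e-04 vs Keq = 4052 ⇒ Q<K, forward
Step 1:
                    G           E
  I            0.6357      0.0106
  C            -0.601      0.4007
  E           0.03469      0.4113
  solve Keq expr → x = 0.2003; check Q = 4052
Then remove 0.04156 M of E.
Step 2:
                    G           E
  I           0.03469      0.3697
  C         -0.002289    0.001526
  E            0.0324      0.3712
  solve Keq expr → x = 7.6311e-04; check Q = 4052

x = 7.6311e-04 M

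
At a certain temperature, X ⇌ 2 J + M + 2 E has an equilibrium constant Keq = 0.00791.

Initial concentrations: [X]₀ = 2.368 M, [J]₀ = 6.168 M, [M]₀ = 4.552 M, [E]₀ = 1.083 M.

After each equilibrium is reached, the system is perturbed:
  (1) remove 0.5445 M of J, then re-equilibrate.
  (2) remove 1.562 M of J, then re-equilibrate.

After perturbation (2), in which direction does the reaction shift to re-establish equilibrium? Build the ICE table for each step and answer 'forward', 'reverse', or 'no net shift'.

Direction: forward

Q₀ = 85.78 vs Keq = 0.00791 ⇒ Q>K, reverse
Step 1:
                    X           J           M           E
  I             2.368       6.168       4.552       1.083
  C            0.5341      -1.068     -0.5341      -1.068
  E             2.902         5.1       4.018     0.01482
  solve Keq expr → x = -0.5341; check Q = 0.00791
Then remove 0.5445 M of J.
Step 2:
                    X           J           M           E
  I             2.902       4.555       4.018     0.01482
  C       -8.8043e-04    0.001761  8.8043e-04    0.001761
  E             2.901       4.557       4.019     0.01658
  solve Keq expr → x = 8.8043e-04; check Q = 0.00791
Then remove 1.562 M of J.
Step 3:
                    X           J           M           E
  I             2.901       2.995       4.019     0.01658
  C         -0.004272    0.008544    0.004272    0.008544
  E             2.897       3.004       4.023     0.02513
  solve Keq expr → x = 0.004272; check Q = 0.00791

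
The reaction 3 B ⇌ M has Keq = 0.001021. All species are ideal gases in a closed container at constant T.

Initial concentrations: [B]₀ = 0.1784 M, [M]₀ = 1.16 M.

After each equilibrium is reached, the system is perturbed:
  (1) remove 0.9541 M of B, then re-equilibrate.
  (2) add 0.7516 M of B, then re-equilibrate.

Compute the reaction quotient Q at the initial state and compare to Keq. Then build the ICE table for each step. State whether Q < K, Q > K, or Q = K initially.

Q₀ = 204.3 vs Keq = 0.001021 ⇒ Q>K, reverse
Step 1:
                   B          M
  Initial     0.1784       1.16
  Change       3.346     -1.115
  Equil        3.524    0.04469
  solve Keq expr → x = -1.115; check Q = 0.001021
Then remove 0.9541 M of B.
Step 2:
                   B          M
  Initial       2.57    0.04469
  Change     0.07724   -0.02575
  Equil        2.647    0.01895
  solve Keq expr → x = -0.02575; check Q = 0.001021
Then add 0.7516 M of B.
Step 3:
                   B          M
  Initial      3.399    0.01895
  Change    -0.05745    0.01915
  Equil        3.342     0.0381
  solve Keq expr → x = 0.01915; check Q = 0.001021

Q₀ = 204.3; Q > K (proceeds reverse)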